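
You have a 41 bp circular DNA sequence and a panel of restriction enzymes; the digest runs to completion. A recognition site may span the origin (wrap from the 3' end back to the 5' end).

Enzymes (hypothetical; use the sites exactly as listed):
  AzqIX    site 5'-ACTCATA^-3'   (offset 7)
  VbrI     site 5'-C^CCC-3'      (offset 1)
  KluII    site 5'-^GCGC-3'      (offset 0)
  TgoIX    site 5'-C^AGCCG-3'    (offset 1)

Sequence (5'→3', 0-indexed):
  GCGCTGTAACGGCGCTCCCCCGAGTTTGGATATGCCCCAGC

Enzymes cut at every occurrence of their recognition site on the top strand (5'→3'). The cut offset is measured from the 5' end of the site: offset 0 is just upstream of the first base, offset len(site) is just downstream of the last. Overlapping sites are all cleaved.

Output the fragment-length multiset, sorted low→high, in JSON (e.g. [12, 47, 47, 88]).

Scan for sites:
  AzqIX (ACTCATA, off=7): no sites
  VbrI CCCC/1: at [16, 17, 34] ⇒ [17, 18, 35]
  KluII GCGC/0: at [0, 11, 39] ⇒ [0, 11, 39]
  TgoIX (CAGCCG, off=1): no sites

All cut coordinates (distinct, sorted): [0, 11, 17, 18, 35, 39]

Fragment lengths:
  0→11: 11 bp
  11→17: 6 bp
  17→18: 1 bp
  18→35: 17 bp
  35→39: 4 bp
  39→0 (wrap): 41-39+0 = 2 bp

[1,2,4,6,11,17]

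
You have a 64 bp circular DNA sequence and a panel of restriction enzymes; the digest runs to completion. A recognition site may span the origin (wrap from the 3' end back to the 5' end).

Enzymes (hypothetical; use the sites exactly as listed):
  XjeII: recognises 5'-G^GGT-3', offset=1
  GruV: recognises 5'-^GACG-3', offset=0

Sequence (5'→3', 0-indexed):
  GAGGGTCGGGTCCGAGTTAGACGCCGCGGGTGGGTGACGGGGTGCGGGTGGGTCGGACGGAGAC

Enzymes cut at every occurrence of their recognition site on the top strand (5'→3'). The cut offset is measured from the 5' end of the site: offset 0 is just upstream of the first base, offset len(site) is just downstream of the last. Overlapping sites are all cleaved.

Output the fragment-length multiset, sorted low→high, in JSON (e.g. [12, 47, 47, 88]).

[3,4,4,5,5,5,6,6,6,9,11]

Site scan:
  XjeII (GGGT, off=1): starts [2, 7, 27, 31, 39, 45, 49] → cuts [3, 8, 28, 32, 40, 46, 50]
  GruV (GACG, off=0): starts [19, 35, 55, 61] → cuts [19, 35, 55, 61]

Pooled cuts: [3, 8, 19, 28, 32, 35, 40, 46, 50, 55, 61]

Fragments:
  3→8: 5 bp
  8→19: 11 bp
  19→28: 9 bp
  28→32: 4 bp
  32→35: 3 bp
  35→40: 5 bp
  40→46: 6 bp
  46→50: 4 bp
  50→55: 5 bp
  55→61: 6 bp
  61→3 (wrap): 64-61+3 = 6 bp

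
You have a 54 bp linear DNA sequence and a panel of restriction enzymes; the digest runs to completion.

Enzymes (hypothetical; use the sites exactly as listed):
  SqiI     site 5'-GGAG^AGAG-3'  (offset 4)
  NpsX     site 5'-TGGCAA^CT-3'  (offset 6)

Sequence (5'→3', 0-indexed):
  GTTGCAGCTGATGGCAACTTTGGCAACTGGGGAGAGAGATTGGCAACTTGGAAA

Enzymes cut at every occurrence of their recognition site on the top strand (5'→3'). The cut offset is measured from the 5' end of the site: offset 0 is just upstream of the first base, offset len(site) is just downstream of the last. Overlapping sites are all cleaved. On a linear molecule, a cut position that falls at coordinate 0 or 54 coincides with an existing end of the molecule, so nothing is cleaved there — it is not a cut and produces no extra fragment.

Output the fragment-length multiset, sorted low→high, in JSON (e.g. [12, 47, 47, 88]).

Site scan:
  SqiI (GGAGAGAG, off=4): starts [30] → cuts [34]
  NpsX (TGGCAACT, off=6): starts [11, 20, 40] → cuts [17, 26, 46]

All cut coordinates (distinct, sorted): [17, 26, 34, 46]

Fragment lengths:
  [0,17): 17 bp
  [17,26): 9 bp
  [26,34): 8 bp
  [34,46): 12 bp
  [46,54): 8 bp

[8,8,9,12,17]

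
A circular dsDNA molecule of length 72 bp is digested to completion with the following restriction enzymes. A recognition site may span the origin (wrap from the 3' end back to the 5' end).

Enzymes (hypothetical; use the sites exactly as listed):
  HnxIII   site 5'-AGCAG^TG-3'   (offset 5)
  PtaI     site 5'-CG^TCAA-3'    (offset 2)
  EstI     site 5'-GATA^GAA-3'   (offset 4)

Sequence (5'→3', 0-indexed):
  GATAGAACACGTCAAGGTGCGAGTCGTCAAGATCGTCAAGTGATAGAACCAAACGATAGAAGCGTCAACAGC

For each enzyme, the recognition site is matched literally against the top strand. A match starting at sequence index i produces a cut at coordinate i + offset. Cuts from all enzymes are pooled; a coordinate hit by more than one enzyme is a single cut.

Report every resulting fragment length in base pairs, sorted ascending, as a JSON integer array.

Per-enzyme occurrences:
  HnxIII (AGCAGTG, off=5): no sites
  PtaI CGTCAA/2: at [9, 24, 33, 62] ⇒ [11, 26, 35, 64]
  EstI GATAGAA/4: at [0, 41, 54] ⇒ [4, 45, 58]

Pooled cuts: [4, 11, 26, 35, 45, 58, 64]

Fragment lengths:
  4→11: 7 bp
  11→26: 15 bp
  26→35: 9 bp
  35→45: 10 bp
  45→58: 13 bp
  58→64: 6 bp
  64→4 (wrap): 72-64+4 = 12 bp

[6,7,9,10,12,13,15]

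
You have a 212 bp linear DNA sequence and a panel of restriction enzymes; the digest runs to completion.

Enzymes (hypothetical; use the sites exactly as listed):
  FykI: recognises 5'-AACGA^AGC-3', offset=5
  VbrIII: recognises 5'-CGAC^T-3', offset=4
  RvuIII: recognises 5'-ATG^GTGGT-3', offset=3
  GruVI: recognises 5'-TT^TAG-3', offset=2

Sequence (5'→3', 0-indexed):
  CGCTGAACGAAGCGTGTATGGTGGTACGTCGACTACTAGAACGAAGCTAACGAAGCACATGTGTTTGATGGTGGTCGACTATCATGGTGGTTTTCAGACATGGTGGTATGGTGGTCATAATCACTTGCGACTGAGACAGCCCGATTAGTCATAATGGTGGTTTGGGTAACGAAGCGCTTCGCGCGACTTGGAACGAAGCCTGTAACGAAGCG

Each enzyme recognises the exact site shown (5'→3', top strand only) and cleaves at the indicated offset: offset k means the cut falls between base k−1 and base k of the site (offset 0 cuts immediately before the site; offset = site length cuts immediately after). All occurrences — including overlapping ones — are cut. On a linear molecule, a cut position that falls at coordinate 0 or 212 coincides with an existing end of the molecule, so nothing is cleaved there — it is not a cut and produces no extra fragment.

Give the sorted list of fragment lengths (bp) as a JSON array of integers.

[4,7,8,9,9,9,10,10,11,12,13,15,16,16,17,21,25]

Per-enzyme occurrences:
  FykI (AACGAAGC, off=5): starts [5, 39, 48, 167, 191, 203] → cuts [10, 44, 53, 172, 196, 208]
  VbrIII (CGACT, off=4): starts [29, 75, 127, 183] → cuts [33, 79, 131, 187]
  RvuIII (ATGGTGGT, off=3): starts [17, 67, 83, 99, 107, 153] → cuts [20, 70, 86, 102, 110, 156]
  GruVI (TTTAG, off=2): no sites

Pooled cuts: [10, 20, 33, 44, 53, 70, 79, 86, 102, 110, 131, 156, 172, 187, 196, 208]

Fragments:
  [0,10): 10 bp
  [10,20): 10 bp
  [20,33): 13 bp
  [33,44): 11 bp
  [44,53): 9 bp
  [53,70): 17 bp
  [70,79): 9 bp
  [79,86): 7 bp
  [86,102): 16 bp
  [102,110): 8 bp
  [110,131): 21 bp
  [131,156): 25 bp
  [156,172): 16 bp
  [172,187): 15 bp
  [187,196): 9 bp
  [196,208): 12 bp
  [208,212): 4 bp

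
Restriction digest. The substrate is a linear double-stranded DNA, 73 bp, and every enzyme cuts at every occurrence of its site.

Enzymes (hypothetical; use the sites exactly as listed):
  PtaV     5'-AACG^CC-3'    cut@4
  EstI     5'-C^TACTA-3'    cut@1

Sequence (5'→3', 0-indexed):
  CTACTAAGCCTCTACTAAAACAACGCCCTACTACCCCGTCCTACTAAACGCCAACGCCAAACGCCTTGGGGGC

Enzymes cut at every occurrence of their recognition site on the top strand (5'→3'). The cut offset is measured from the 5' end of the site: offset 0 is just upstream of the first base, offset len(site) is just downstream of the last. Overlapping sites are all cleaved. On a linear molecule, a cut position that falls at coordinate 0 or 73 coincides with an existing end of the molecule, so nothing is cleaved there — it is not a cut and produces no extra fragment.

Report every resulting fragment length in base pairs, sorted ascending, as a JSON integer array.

Per-enzyme occurrences:
  PtaV (AACGCC, off=4): starts [21, 46, 52, 59] → cuts [25, 50, 56, 63]
  EstI (CTACTA, off=1): starts [0, 11, 27, 40] → cuts [1, 12, 28, 41]

All cut coordinates (distinct, sorted): [1, 12, 25, 28, 41, 50, 56, 63]

Fragments:
  [0,1): 1 bp
  [1,12): 11 bp
  [12,25): 13 bp
  [25,28): 3 bp
  [28,41): 13 bp
  [41,50): 9 bp
  [50,56): 6 bp
  [56,63): 7 bp
  [63,73): 10 bp

[1,3,6,7,9,10,11,13,13]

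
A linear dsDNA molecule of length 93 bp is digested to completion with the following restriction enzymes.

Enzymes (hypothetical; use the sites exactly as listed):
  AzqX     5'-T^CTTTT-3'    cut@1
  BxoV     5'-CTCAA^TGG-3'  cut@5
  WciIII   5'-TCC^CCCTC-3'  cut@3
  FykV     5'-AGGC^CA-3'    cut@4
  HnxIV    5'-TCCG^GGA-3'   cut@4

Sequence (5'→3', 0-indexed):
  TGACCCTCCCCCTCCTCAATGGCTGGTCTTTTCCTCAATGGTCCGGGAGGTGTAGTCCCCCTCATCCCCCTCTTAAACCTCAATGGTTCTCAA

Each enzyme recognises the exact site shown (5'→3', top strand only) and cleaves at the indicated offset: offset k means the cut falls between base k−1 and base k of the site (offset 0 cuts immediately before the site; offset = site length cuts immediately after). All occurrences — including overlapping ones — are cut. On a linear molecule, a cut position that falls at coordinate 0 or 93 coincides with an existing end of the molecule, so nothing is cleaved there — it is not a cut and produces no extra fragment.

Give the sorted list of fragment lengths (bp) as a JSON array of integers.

[7,8,9,9,10,10,11,13,16]

Per-enzyme occurrences:
  AzqX TCTTTT/1: at [26] ⇒ [27]
  BxoV CTCAATGG/5: at [14, 33, 78] ⇒ [19, 38, 83]
  WciIII TCCCCCTC/3: at [6, 55, 64] ⇒ [9, 58, 67]
  FykV (AGGCCA, off=4): no sites
  HnxIV TCCGGGA/4: at [41] ⇒ [45]

All cut coordinates (distinct, sorted): [9, 19, 27, 38, 45, 58, 67, 83]

Fragments:
  [0,9): 9 bp
  [9,19): 10 bp
  [19,27): 8 bp
  [27,38): 11 bp
  [38,45): 7 bp
  [45,58): 13 bp
  [58,67): 9 bp
  [67,83): 16 bp
  [83,93): 10 bp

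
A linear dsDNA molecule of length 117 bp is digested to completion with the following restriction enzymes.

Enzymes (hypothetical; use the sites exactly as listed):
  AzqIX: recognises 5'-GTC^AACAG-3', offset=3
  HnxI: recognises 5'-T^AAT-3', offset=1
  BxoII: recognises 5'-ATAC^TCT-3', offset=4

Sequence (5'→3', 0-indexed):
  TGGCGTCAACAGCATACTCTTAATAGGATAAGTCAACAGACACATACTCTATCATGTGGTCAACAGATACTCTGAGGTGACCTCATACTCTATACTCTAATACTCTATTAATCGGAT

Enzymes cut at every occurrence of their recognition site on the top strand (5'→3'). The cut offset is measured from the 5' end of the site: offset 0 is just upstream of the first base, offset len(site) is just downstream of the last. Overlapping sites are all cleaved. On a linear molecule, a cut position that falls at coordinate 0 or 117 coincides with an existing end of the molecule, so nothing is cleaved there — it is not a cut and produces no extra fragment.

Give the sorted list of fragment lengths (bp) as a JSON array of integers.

[3,4,5,6,7,7,8,9,10,13,13,14,18]

Per-enzyme occurrences:
  AzqIX GTCAACAG/3: at [4, 31, 58] ⇒ [7, 34, 61]
  HnxI TAAT/1: at [20, 97, 108] ⇒ [21, 98, 109]
  BxoII ATACTCT/4: at [13, 43, 66, 84, 91, 99] ⇒ [17, 47, 70, 88, 95, 103]

All cut coordinates (distinct, sorted): [7, 17, 21, 34, 47, 61, 70, 88, 95, 98, 103, 109]

Fragments:
  [0,7): 7 bp
  [7,17): 10 bp
  [17,21): 4 bp
  [21,34): 13 bp
  [34,47): 13 bp
  [47,61): 14 bp
  [61,70): 9 bp
  [70,88): 18 bp
  [88,95): 7 bp
  [95,98): 3 bp
  [98,103): 5 bp
  [103,109): 6 bp
  [109,117): 8 bp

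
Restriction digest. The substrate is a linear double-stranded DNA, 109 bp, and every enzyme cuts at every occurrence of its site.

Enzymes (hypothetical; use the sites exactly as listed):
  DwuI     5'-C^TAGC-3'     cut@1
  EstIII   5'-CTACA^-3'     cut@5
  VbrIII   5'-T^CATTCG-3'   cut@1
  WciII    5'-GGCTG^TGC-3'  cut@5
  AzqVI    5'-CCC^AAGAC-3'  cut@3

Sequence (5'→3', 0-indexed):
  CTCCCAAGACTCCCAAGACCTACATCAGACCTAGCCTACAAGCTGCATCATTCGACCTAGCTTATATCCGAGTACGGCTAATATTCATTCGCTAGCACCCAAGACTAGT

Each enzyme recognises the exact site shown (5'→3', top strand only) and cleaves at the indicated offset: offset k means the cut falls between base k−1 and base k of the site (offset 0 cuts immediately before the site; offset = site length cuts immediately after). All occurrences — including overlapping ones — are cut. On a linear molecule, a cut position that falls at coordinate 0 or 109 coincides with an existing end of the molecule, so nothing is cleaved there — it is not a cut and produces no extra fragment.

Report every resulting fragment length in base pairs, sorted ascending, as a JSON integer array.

Scan for sites:
  DwuI (CTAGC, off=1): starts [30, 56, 91] → cuts [31, 57, 92]
  EstIII (CTACA, off=5): starts [19, 35] → cuts [24, 40]
  VbrIII (TCATTCG, off=1): starts [47, 84] → cuts [48, 85]
  WciII (GGCTGTGC, off=5): no sites
  AzqVI (CCCAAGAC, off=3): starts [2, 11, 97] → cuts [5, 14, 100]

All cut coordinates (distinct, sorted): [5, 14, 24, 31, 40, 48, 57, 85, 92, 100]

Fragments:
  [0,5): 5 bp
  [5,14): 9 bp
  [14,24): 10 bp
  [24,31): 7 bp
  [31,40): 9 bp
  [40,48): 8 bp
  [48,57): 9 bp
  [57,85): 28 bp
  [85,92): 7 bp
  [92,100): 8 bp
  [100,109): 9 bp

[5,7,7,8,8,9,9,9,9,10,28]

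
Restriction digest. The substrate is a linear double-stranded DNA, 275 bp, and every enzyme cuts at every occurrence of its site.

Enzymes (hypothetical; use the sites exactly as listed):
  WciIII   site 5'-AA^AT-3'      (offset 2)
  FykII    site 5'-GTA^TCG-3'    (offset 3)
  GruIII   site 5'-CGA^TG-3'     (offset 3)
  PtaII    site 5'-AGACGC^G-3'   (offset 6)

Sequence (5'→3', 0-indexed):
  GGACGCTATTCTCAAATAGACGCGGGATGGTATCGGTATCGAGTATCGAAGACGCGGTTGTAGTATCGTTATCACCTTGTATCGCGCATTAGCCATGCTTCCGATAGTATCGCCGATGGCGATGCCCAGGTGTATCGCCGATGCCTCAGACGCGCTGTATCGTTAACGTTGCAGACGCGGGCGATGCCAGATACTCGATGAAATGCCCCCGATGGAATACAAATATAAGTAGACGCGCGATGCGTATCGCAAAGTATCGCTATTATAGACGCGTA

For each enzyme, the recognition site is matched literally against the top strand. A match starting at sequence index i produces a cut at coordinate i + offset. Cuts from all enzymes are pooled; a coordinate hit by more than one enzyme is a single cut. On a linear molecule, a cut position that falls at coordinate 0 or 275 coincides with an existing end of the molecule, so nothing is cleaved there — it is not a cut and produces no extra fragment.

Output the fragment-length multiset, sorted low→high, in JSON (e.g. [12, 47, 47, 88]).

[3,4,4,6,6,6,6,6,7,7,7,8,9,10,10,10,10,10,12,12,14,14,15,16,16,19,28]

Site scan:
  WciIII AAAT/2: at [13, 200, 220] ⇒ [15, 202, 222]
  FykII GTATCG/3: at [29, 35, 42, 62, 78, 106, 131, 156, 243, 253] ⇒ [32, 38, 45, 65, 81, 109, 134, 159, 246, 256]
  GruIII CGATG/3: at [113, 119, 138, 181, 195, 209, 237] ⇒ [116, 122, 141, 184, 198, 212, 240]
  PtaII AGACGCG/6: at [17, 49, 147, 172, 230, 266] ⇒ [23, 55, 153, 178, 236, 272]

All cut coordinates (distinct, sorted): [15, 23, 32, 38, 45, 55, 65, 81, 109, 116, 122, 134, 141, 153, 159, 178, 184, 198, 202, 212, 222, 236, 240, 246, 256, 272]

Fragment lengths:
  [0,15): 15 bp
  [15,23): 8 bp
  [23,32): 9 bp
  [32,38): 6 bp
  [38,45): 7 bp
  [45,55): 10 bp
  [55,65): 10 bp
  [65,81): 16 bp
  [81,109): 28 bp
  [109,116): 7 bp
  [116,122): 6 bp
  [122,134): 12 bp
  [134,141): 7 bp
  [141,153): 12 bp
  [153,159): 6 bp
  [159,178): 19 bp
  [178,184): 6 bp
  [184,198): 14 bp
  [198,202): 4 bp
  [202,212): 10 bp
  [212,222): 10 bp
  [222,236): 14 bp
  [236,240): 4 bp
  [240,246): 6 bp
  [246,256): 10 bp
  [256,272): 16 bp
  [272,275): 3 bp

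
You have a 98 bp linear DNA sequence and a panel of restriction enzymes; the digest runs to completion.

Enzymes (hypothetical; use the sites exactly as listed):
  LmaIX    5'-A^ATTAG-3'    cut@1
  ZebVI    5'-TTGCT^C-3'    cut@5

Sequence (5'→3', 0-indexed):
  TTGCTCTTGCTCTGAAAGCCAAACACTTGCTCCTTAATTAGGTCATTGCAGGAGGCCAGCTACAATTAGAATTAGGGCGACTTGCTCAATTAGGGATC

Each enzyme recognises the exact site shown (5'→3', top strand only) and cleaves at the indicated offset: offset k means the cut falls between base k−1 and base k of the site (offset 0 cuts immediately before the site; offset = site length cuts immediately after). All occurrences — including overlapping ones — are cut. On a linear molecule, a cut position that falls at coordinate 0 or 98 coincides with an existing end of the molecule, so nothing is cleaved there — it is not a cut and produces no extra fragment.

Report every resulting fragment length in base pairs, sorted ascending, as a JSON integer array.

Per-enzyme occurrences:
  LmaIX AATTAG/1: at [35, 63, 69, 87] ⇒ [36, 64, 70, 88]
  ZebVI TTGCTC/5: at [0, 6, 26, 81] ⇒ [5, 11, 31, 86]

All cut coordinates (distinct, sorted): [5, 11, 31, 36, 64, 70, 86, 88]

Fragment lengths:
  [0,5): 5 bp
  [5,11): 6 bp
  [11,31): 20 bp
  [31,36): 5 bp
  [36,64): 28 bp
  [64,70): 6 bp
  [70,86): 16 bp
  [86,88): 2 bp
  [88,98): 10 bp

[2,5,5,6,6,10,16,20,28]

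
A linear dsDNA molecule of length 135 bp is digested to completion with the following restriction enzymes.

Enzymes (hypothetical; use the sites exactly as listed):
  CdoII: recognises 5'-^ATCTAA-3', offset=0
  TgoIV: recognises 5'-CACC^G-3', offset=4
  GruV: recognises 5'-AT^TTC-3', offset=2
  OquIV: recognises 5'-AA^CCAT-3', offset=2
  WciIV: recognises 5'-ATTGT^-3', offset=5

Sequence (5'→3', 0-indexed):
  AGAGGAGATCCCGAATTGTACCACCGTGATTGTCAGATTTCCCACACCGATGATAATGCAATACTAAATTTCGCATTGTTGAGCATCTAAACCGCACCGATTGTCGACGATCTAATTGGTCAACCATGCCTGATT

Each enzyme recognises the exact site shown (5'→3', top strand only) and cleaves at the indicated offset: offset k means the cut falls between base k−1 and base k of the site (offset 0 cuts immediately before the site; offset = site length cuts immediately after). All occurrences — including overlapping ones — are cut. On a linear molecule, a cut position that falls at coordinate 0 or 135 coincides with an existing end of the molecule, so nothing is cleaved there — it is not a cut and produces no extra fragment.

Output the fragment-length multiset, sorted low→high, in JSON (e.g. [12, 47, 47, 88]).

[5,5,5,6,6,8,10,10,12,14,14,19,21]

Scan for sites:
  CdoII (ATCTAA, off=0): starts [84, 109] → cuts [84, 109]
  TgoIV (CACCG, off=4): starts [21, 44, 94] → cuts [25, 48, 98]
  GruV (ATTTC, off=2): starts [36, 67] → cuts [38, 69]
  OquIV (AACCAT, off=2): starts [121] → cuts [123]
  WciIV (ATTGT, off=5): starts [14, 28, 74, 99] → cuts [19, 33, 79, 104]

Pooled cuts: [19, 25, 33, 38, 48, 69, 79, 84, 98, 104, 109, 123]

Fragments:
  [0,19): 19 bp
  [19,25): 6 bp
  [25,33): 8 bp
  [33,38): 5 bp
  [38,48): 10 bp
  [48,69): 21 bp
  [69,79): 10 bp
  [79,84): 5 bp
  [84,98): 14 bp
  [98,104): 6 bp
  [104,109): 5 bp
  [109,123): 14 bp
  [123,135): 12 bp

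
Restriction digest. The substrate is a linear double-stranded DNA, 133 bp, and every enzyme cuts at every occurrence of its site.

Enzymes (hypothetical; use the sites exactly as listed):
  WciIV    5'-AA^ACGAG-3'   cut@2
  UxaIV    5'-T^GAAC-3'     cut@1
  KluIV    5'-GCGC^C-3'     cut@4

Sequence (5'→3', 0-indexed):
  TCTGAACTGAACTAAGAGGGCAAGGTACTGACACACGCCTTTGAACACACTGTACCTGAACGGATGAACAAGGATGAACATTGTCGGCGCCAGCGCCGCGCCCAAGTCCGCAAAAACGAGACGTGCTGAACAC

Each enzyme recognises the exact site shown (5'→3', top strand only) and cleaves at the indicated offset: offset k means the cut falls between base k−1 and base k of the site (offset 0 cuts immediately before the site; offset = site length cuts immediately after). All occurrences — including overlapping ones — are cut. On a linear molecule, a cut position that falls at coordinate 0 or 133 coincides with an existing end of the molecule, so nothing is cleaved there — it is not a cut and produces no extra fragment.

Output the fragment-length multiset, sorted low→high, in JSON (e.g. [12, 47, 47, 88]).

Scan for sites:
  WciIV (AAACGAG, off=2): starts [113] → cuts [115]
  UxaIV (TGAAC, off=1): starts [2, 7, 41, 56, 64, 74, 126] → cuts [3, 8, 42, 57, 65, 75, 127]
  KluIV (GCGCC, off=4): starts [86, 92, 97] → cuts [90, 96, 101]

Pooled cuts: [3, 8, 42, 57, 65, 75, 90, 96, 101, 115, 127]

Fragment lengths:
  [0,3): 3 bp
  [3,8): 5 bp
  [8,42): 34 bp
  [42,57): 15 bp
  [57,65): 8 bp
  [65,75): 10 bp
  [75,90): 15 bp
  [90,96): 6 bp
  [96,101): 5 bp
  [101,115): 14 bp
  [115,127): 12 bp
  [127,133): 6 bp

[3,5,5,6,6,8,10,12,14,15,15,34]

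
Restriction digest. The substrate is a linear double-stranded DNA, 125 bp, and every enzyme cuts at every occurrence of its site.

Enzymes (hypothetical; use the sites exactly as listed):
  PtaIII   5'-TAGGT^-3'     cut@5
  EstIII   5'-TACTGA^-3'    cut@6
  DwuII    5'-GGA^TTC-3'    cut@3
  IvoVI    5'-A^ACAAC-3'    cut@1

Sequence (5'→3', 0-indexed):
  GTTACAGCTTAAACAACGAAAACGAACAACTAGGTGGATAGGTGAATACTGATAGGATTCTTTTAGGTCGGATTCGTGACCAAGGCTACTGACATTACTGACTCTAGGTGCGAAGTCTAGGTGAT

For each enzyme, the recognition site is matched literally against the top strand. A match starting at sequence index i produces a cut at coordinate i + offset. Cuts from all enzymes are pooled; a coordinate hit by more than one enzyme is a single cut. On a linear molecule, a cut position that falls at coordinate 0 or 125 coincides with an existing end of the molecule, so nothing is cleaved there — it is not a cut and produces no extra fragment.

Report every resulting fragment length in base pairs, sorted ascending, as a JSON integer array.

[3,4,5,8,8,9,9,10,11,12,13,13,20]

Scan for sites:
  PtaIII (TAGGT, off=5): starts [30, 38, 63, 104, 117] → cuts [35, 43, 68, 109, 122]
  EstIII (TACTGA, off=6): starts [46, 86, 95] → cuts [52, 92, 101]
  DwuII (GGATTC, off=3): starts [54, 69] → cuts [57, 72]
  IvoVI (AACAAC, off=1): starts [11, 24] → cuts [12, 25]

Pooled cuts: [12, 25, 35, 43, 52, 57, 68, 72, 92, 101, 109, 122]

Fragment lengths:
  [0,12): 12 bp
  [12,25): 13 bp
  [25,35): 10 bp
  [35,43): 8 bp
  [43,52): 9 bp
  [52,57): 5 bp
  [57,68): 11 bp
  [68,72): 4 bp
  [72,92): 20 bp
  [92,101): 9 bp
  [101,109): 8 bp
  [109,122): 13 bp
  [122,125): 3 bp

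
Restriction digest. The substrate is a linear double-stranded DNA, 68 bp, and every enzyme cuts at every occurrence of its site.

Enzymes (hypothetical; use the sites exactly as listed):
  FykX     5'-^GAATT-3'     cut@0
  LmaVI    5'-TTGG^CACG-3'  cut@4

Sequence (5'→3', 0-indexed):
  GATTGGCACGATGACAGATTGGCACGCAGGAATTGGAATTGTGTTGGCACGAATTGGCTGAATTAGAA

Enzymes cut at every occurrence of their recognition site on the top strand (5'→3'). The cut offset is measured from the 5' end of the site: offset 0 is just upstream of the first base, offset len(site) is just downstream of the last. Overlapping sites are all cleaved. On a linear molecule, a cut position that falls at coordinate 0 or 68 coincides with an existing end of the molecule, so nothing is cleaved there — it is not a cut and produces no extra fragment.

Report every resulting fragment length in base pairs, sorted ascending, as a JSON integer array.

Per-enzyme occurrences:
  FykX GAATT/0: at [29, 35, 50, 59] ⇒ [29, 35, 50, 59]
  LmaVI TTGGCACG/4: at [2, 18, 43] ⇒ [6, 22, 47]

Pooled cuts: [6, 22, 29, 35, 47, 50, 59]

Fragments:
  [0,6): 6 bp
  [6,22): 16 bp
  [22,29): 7 bp
  [29,35): 6 bp
  [35,47): 12 bp
  [47,50): 3 bp
  [50,59): 9 bp
  [59,68): 9 bp

[3,6,6,7,9,9,12,16]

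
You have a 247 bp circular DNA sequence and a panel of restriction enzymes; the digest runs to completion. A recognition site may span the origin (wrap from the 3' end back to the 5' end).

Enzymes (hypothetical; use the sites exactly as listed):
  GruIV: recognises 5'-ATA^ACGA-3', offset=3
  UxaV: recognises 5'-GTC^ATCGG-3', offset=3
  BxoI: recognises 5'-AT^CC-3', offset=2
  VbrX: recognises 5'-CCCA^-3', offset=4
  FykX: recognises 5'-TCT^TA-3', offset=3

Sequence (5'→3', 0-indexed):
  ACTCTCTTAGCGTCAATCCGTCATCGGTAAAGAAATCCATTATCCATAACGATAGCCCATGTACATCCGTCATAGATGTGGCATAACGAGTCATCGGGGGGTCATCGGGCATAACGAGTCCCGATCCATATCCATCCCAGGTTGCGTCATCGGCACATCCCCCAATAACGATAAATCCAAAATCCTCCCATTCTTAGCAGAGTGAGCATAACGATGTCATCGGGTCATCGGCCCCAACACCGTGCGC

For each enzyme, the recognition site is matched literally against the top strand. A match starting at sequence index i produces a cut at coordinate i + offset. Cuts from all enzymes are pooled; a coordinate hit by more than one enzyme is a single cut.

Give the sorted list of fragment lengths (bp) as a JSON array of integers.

Per-enzyme occurrences:
  GruIV ATAACGA/3: at [45, 82, 110, 164, 207] ⇒ [48, 85, 113, 167, 210]
  UxaV GTCATCGG/3: at [19, 89, 100, 145, 215, 223] ⇒ [22, 92, 103, 148, 218, 226]
  BxoI ATCC/2: at [15, 34, 41, 64, 123, 129, 133, 156, 174, 181] ⇒ [17, 36, 43, 66, 125, 131, 135, 158, 176, 183]
  VbrX CCCA/4: at [55, 135, 160, 186, 232] ⇒ [59, 139, 164, 190, 236]
  FykX TCTTA/3: at [4, 191] ⇒ [7, 194]

All cut coordinates (distinct, sorted): [7, 17, 22, 36, 43, 48, 59, 66, 85, 92, 103, 113, 125, 131, 135, 139, 148, 158, 164, 167, 176, 183, 190, 194, 210, 218, 226, 236]

Fragments:
  7→17: 10 bp
  17→22: 5 bp
  22→36: 14 bp
  36→43: 7 bp
  43→48: 5 bp
  48→59: 11 bp
  59→66: 7 bp
  66→85: 19 bp
  85→92: 7 bp
  92→103: 11 bp
  103→113: 10 bp
  113→125: 12 bp
  125→131: 6 bp
  131→135: 4 bp
  135→139: 4 bp
  139→148: 9 bp
  148→158: 10 bp
  158→164: 6 bp
  164→167: 3 bp
  167→176: 9 bp
  176→183: 7 bp
  183→190: 7 bp
  190→194: 4 bp
  194→210: 16 bp
  210→218: 8 bp
  218→226: 8 bp
  226→236: 10 bp
  236→7 (wrap): 247-236+7 = 18 bp

[3,4,4,4,5,5,6,6,7,7,7,7,7,8,8,9,9,10,10,10,10,11,11,12,14,16,18,19]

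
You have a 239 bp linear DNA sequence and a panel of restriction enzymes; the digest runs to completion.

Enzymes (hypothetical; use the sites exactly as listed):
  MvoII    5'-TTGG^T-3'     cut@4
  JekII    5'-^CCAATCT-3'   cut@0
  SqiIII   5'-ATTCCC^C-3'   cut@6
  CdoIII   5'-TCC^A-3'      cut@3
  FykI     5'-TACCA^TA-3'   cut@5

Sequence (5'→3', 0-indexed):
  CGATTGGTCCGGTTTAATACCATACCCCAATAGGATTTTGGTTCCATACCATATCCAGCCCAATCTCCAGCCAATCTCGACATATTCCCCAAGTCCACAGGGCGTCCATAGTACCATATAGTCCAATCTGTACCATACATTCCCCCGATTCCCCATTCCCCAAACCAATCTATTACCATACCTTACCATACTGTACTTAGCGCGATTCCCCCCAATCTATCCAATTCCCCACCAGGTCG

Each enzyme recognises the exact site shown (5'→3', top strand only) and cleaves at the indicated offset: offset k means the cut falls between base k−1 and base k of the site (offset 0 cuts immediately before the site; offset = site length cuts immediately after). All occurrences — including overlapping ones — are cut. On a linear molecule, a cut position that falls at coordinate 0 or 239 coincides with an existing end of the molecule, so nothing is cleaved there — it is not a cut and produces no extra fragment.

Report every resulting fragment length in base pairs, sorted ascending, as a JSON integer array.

Per-enzyme occurrences:
  MvoII (TTGGT, off=4): starts [3, 37] → cuts [7, 41]
  JekII (CCAATCT, off=0): starts [59, 70, 122, 164, 211] → cuts [59, 70, 122, 164, 211]
  SqiIII (ATTCCCC, off=6): starts [83, 138, 147, 154, 204, 223] → cuts [89, 144, 153, 160, 210, 229]
  CdoIII (TCCA, off=3): starts [42, 53, 65, 93, 104, 121, 219] → cuts [45, 56, 68, 96, 107, 124, 222]
  FykI (TACCATA, off=5): starts [17, 46, 111, 130, 173, 183] → cuts [22, 51, 116, 135, 178, 188]

Pooled cuts: [7, 22, 41, 45, 51, 56, 59, 68, 70, 89, 96, 107, 116, 122, 124, 135, 144, 153, 160, 164, 178, 188, 210, 211, 222, 229]

Fragments:
  [0,7): 7 bp
  [7,22): 15 bp
  [22,41): 19 bp
  [41,45): 4 bp
  [45,51): 6 bp
  [51,56): 5 bp
  [56,59): 3 bp
  [59,68): 9 bp
  [68,70): 2 bp
  [70,89): 19 bp
  [89,96): 7 bp
  [96,107): 11 bp
  [107,116): 9 bp
  [116,122): 6 bp
  [122,124): 2 bp
  [124,135): 11 bp
  [135,144): 9 bp
  [144,153): 9 bp
  [153,160): 7 bp
  [160,164): 4 bp
  [164,178): 14 bp
  [178,188): 10 bp
  [188,210): 22 bp
  [210,211): 1 bp
  [211,222): 11 bp
  [222,229): 7 bp
  [229,239): 10 bp

[1,2,2,3,4,4,5,6,6,7,7,7,7,9,9,9,9,10,10,11,11,11,14,15,19,19,22]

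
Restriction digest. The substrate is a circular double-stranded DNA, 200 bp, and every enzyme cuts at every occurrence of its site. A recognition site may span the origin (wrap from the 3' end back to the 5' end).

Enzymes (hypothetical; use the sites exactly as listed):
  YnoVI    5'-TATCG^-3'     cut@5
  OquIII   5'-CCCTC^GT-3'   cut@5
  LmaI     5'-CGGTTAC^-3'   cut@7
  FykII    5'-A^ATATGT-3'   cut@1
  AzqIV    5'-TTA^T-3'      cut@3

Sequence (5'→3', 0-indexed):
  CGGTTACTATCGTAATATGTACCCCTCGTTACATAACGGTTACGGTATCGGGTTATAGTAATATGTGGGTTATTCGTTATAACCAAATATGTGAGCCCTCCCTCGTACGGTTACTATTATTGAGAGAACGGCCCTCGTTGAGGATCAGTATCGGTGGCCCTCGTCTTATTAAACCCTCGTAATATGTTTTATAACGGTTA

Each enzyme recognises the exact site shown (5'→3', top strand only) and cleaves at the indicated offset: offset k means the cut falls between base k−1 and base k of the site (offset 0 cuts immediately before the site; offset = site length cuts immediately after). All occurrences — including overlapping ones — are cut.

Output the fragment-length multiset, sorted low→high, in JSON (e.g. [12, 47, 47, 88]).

[2,3,5,5,5,5,6,6,7,7,7,9,10,10,10,10,12,13,16,17,17,18]

Per-enzyme occurrences:
  YnoVI TATCG/5: at [7, 45, 148] ⇒ [12, 50, 153]
  OquIII CCCTCGT/5: at [22, 99, 131, 157, 173] ⇒ [27, 104, 136, 162, 178]
  LmaI CGGTTAC/7: at [0, 36, 107, 194] ⇒ [1, 7, 43, 114]
  FykII AATATGT/1: at [13, 59, 85, 180] ⇒ [14, 60, 86, 181]
  AzqIV TTAT/3: at [52, 69, 76, 116, 165, 188] ⇒ [55, 72, 79, 119, 168, 191]

All cut coordinates (distinct, sorted): [1, 7, 12, 14, 27, 43, 50, 55, 60, 72, 79, 86, 104, 114, 119, 136, 153, 162, 168, 178, 181, 191]

Fragment lengths:
  1→7: 6 bp
  7→12: 5 bp
  12→14: 2 bp
  14→27: 13 bp
  27→43: 16 bp
  43→50: 7 bp
  50→55: 5 bp
  55→60: 5 bp
  60→72: 12 bp
  72→79: 7 bp
  79→86: 7 bp
  86→104: 18 bp
  104→114: 10 bp
  114→119: 5 bp
  119→136: 17 bp
  136→153: 17 bp
  153→162: 9 bp
  162→168: 6 bp
  168→178: 10 bp
  178→181: 3 bp
  181→191: 10 bp
  191→1 (wrap): 200-191+1 = 10 bp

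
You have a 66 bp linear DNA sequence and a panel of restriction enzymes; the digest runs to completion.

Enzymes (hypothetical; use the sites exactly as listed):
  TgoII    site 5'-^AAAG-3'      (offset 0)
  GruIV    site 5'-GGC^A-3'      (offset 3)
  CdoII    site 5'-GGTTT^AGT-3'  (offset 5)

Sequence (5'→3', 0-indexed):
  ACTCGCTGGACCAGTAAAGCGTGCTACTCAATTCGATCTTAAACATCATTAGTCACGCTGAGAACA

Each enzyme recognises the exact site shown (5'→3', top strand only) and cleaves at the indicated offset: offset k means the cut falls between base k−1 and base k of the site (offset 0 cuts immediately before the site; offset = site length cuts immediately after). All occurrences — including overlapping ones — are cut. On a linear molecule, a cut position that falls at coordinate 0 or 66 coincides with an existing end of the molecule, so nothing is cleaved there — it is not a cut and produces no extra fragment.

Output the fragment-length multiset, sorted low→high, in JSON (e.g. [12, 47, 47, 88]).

[15,51]

Site scan:
  TgoII (AAAG, off=0): starts [15] → cuts [15]
  GruIV (GGCA, off=3): no sites
  CdoII (GGTTTAGT, off=5): no sites

Pooled cuts: [15]

Fragments:
  [0,15): 15 bp
  [15,66): 51 bp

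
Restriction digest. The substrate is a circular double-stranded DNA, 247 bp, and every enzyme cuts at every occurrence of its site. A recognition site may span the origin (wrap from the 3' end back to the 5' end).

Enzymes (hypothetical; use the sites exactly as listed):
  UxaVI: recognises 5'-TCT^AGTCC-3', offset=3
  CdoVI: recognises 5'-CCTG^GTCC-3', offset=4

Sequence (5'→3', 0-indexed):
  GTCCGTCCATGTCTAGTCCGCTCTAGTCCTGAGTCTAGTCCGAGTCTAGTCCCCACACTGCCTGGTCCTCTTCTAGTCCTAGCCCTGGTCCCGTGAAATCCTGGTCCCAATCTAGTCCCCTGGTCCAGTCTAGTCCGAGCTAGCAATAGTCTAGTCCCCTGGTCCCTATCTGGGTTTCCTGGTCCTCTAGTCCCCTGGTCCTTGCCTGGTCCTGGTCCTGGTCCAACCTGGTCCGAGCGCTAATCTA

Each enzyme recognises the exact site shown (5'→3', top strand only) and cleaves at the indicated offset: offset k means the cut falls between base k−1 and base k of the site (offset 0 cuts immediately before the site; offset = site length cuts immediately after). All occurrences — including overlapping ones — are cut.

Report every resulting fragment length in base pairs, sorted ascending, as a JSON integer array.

Scan for sites:
  UxaVI TCTAGTCC/3: at [11, 21, 33, 44, 71, 110, 128, 149, 185, 243] ⇒ [14, 24, 36, 47, 74, 113, 131, 152, 188, 246]
  CdoVI CCTGGTCC/4: at [60, 83, 99, 118, 157, 177, 193, 204, 210, 216, 226] ⇒ [64, 87, 103, 122, 161, 181, 197, 208, 214, 220, 230]

Pooled cuts: [14, 24, 36, 47, 64, 74, 87, 103, 113, 122, 131, 152, 161, 181, 188, 197, 208, 214, 220, 230, 246]

Fragments:
  14→24: 10 bp
  24→36: 12 bp
  36→47: 11 bp
  47→64: 17 bp
  64→74: 10 bp
  74→87: 13 bp
  87→103: 16 bp
  103→113: 10 bp
  113→122: 9 bp
  122→131: 9 bp
  131→152: 21 bp
  152→161: 9 bp
  161→181: 20 bp
  181→188: 7 bp
  188→197: 9 bp
  197→208: 11 bp
  208→214: 6 bp
  214→220: 6 bp
  220→230: 10 bp
  230→246: 16 bp
  246→14 (wrap): 247-246+14 = 15 bp

[6,6,7,9,9,9,9,10,10,10,10,11,11,12,13,15,16,16,17,20,21]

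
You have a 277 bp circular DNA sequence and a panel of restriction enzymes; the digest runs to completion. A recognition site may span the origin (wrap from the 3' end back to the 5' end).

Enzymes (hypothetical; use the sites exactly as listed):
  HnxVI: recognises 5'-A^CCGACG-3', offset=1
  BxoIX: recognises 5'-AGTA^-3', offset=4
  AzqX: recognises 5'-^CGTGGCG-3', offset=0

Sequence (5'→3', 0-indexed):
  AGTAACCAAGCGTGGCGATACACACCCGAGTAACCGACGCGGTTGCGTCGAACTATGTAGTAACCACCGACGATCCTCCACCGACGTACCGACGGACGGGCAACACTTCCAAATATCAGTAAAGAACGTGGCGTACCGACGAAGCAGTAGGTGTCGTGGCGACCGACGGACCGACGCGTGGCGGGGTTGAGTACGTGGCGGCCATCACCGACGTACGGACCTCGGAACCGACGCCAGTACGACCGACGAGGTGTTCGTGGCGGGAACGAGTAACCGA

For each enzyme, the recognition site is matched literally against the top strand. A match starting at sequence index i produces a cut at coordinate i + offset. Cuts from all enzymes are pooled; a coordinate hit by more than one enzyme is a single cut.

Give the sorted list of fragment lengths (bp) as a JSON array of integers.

Per-enzyme occurrences:
  HnxVI ACCGACG/1: at [32, 65, 79, 87, 134, 161, 169, 206, 226, 241] ⇒ [33, 66, 80, 88, 135, 162, 170, 207, 227, 242]
  BxoIX AGTA/4: at [0, 28, 58, 117, 145, 189, 235, 268] ⇒ [4, 32, 62, 121, 149, 193, 239, 272]
  AzqX CGTGGCG/0: at [10, 126, 154, 176, 193, 255] ⇒ [10, 126, 154, 176, 193, 255]

Pooled cuts: [4, 10, 32, 33, 62, 66, 80, 88, 121, 126, 135, 149, 154, 162, 170, 176, 193, 207, 227, 239, 242, 255, 272]

Fragments:
  4→10: 6 bp
  10→32: 22 bp
  32→33: 1 bp
  33→62: 29 bp
  62→66: 4 bp
  66→80: 14 bp
  80→88: 8 bp
  88→121: 33 bp
  121→126: 5 bp
  126→135: 9 bp
  135→149: 14 bp
  149→154: 5 bp
  154→162: 8 bp
  162→170: 8 bp
  170→176: 6 bp
  176→193: 17 bp
  193→207: 14 bp
  207→227: 20 bp
  227→239: 12 bp
  239→242: 3 bp
  242→255: 13 bp
  255→272: 17 bp
  272→4 (wrap): 277-272+4 = 9 bp

[1,3,4,5,5,6,6,8,8,8,9,9,12,13,14,14,14,17,17,20,22,29,33]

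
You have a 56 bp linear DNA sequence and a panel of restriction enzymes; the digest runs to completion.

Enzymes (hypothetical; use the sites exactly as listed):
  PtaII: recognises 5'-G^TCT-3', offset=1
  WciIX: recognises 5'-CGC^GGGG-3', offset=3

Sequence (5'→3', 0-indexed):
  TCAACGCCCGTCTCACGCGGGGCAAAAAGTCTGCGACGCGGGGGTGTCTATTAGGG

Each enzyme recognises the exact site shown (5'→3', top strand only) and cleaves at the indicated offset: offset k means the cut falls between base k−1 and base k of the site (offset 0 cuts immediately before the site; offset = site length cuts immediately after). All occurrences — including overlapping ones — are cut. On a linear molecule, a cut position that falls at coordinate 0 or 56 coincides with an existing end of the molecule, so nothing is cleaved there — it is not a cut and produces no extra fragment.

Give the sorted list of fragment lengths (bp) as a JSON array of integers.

[7,8,10,10,10,11]

Scan for sites:
  PtaII GTCT/1: at [9, 28, 45] ⇒ [10, 29, 46]
  WciIX CGCGGGG/3: at [15, 36] ⇒ [18, 39]

All cut coordinates (distinct, sorted): [10, 18, 29, 39, 46]

Fragments:
  [0,10): 10 bp
  [10,18): 8 bp
  [18,29): 11 bp
  [29,39): 10 bp
  [39,46): 7 bp
  [46,56): 10 bp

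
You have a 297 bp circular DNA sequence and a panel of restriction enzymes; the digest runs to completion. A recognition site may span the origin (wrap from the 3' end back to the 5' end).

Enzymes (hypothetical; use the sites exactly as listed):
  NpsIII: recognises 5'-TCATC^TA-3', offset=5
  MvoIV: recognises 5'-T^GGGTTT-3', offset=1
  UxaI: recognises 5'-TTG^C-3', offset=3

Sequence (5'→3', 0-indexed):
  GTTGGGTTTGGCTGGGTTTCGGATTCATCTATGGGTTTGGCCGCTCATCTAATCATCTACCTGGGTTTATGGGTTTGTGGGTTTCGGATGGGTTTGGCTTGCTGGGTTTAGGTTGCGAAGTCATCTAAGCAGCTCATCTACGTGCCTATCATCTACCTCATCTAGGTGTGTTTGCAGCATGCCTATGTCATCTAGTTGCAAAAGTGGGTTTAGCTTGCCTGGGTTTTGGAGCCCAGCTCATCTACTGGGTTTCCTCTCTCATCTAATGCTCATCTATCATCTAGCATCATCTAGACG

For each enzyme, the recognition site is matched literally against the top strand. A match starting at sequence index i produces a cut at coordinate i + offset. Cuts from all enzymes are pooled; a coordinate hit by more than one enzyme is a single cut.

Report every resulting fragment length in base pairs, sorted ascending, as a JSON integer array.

[2,3,3,4,5,6,7,7,8,8,8,9,9,10,10,10,11,11,12,12,12,12,13,15,16,17,17,18,22]

Site scan:
  NpsIII (TCATCTA, off=5): starts [24, 44, 52, 120, 133, 148, 157, 187, 237, 258, 269, 276, 286] → cuts [29, 49, 57, 125, 138, 153, 162, 192, 242, 263, 274, 281, 291]
  MvoIV (TGGGTTT, off=1): starts [2, 12, 31, 61, 69, 77, 88, 102, 204, 219, 245] → cuts [3, 13, 32, 62, 70, 78, 89, 103, 205, 220, 246]
  UxaI (TTGC, off=3): starts [98, 112, 171, 195, 214] → cuts [101, 115, 174, 198, 217]

All cut coordinates (distinct, sorted): [3, 13, 29, 32, 49, 57, 62, 70, 78, 89, 101, 103, 115, 125, 138, 153, 162, 174, 192, 198, 205, 217, 220, 242, 246, 263, 274, 281, 291]

Fragment lengths:
  3→13: 10 bp
  13→29: 16 bp
  29→32: 3 bp
  32→49: 17 bp
  49→57: 8 bp
  57→62: 5 bp
  62→70: 8 bp
  70→78: 8 bp
  78→89: 11 bp
  89→101: 12 bp
  101→103: 2 bp
  103→115: 12 bp
  115→125: 10 bp
  125→138: 13 bp
  138→153: 15 bp
  153→162: 9 bp
  162→174: 12 bp
  174→192: 18 bp
  192→198: 6 bp
  198→205: 7 bp
  205→217: 12 bp
  217→220: 3 bp
  220→242: 22 bp
  242→246: 4 bp
  246→263: 17 bp
  263→274: 11 bp
  274→281: 7 bp
  281→291: 10 bp
  291→3 (wrap): 297-291+3 = 9 bp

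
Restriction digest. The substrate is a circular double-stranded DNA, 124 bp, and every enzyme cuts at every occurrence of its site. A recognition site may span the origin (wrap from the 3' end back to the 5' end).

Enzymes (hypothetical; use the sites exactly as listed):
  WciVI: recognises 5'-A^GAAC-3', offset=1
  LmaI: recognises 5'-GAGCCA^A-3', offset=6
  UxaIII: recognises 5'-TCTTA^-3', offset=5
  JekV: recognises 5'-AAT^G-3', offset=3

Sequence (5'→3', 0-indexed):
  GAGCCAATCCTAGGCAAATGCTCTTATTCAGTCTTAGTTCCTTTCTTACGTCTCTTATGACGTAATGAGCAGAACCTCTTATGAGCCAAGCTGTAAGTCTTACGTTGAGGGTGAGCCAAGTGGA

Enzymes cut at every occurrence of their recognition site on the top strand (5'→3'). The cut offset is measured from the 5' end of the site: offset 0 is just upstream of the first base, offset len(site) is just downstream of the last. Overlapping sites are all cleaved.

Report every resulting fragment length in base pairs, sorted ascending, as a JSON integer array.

[5,7,7,9,9,10,10,12,12,13,14,16]

Per-enzyme occurrences:
  WciVI AGAAC/1: at [70] ⇒ [71]
  LmaI GAGCCAA/6: at [0, 82, 112] ⇒ [6, 88, 118]
  UxaIII TCTTA/5: at [21, 31, 43, 52, 76, 97] ⇒ [26, 36, 48, 57, 81, 102]
  JekV AATG/3: at [16, 63] ⇒ [19, 66]

Pooled cuts: [6, 19, 26, 36, 48, 57, 66, 71, 81, 88, 102, 118]

Fragments:
  6→19: 13 bp
  19→26: 7 bp
  26→36: 10 bp
  36→48: 12 bp
  48→57: 9 bp
  57→66: 9 bp
  66→71: 5 bp
  71→81: 10 bp
  81→88: 7 bp
  88→102: 14 bp
  102→118: 16 bp
  118→6 (wrap): 124-118+6 = 12 bp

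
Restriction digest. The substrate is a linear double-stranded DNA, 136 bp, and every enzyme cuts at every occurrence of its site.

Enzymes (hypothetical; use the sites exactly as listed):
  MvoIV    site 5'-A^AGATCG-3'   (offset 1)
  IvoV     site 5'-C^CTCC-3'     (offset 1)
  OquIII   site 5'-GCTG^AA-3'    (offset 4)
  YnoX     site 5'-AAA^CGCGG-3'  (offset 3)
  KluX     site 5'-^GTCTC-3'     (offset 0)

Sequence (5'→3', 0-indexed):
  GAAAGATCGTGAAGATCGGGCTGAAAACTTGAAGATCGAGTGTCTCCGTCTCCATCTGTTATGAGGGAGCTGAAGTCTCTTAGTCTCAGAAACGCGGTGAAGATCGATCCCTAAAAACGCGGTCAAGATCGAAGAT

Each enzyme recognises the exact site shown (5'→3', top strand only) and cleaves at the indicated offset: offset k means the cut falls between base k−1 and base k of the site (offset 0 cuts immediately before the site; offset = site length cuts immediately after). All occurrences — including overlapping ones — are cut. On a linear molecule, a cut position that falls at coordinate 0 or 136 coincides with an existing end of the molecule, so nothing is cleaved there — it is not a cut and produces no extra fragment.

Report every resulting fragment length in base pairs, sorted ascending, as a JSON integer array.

Site scan:
  MvoIV (AAGATCG, off=1): starts [2, 11, 31, 99, 124] → cuts [3, 12, 32, 100, 125]
  IvoV (CCTCC, off=1): no sites
  OquIII (GCTGAA, off=4): starts [19, 68] → cuts [23, 72]
  YnoX (AAACGCGG, off=3): starts [89, 114] → cuts [92, 117]
  KluX (GTCTC, off=0): starts [41, 47, 74, 82] → cuts [41, 47, 74, 82]

All cut coordinates (distinct, sorted): [3, 12, 23, 32, 41, 47, 72, 74, 82, 92, 100, 117, 125]

Fragments:
  [0,3): 3 bp
  [3,12): 9 bp
  [12,23): 11 bp
  [23,32): 9 bp
  [32,41): 9 bp
  [41,47): 6 bp
  [47,72): 25 bp
  [72,74): 2 bp
  [74,82): 8 bp
  [82,92): 10 bp
  [92,100): 8 bp
  [100,117): 17 bp
  [117,125): 8 bp
  [125,136): 11 bp

[2,3,6,8,8,8,9,9,9,10,11,11,17,25]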